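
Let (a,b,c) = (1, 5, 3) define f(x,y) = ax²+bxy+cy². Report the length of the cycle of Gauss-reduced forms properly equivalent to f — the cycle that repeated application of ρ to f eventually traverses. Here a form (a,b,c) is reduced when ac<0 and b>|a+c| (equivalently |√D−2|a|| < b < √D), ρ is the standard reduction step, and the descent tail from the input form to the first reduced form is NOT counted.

D = 13, ⌊√D⌋ = 3
descent: ρ → (3,1,-1)
descent: ρ → (-1,3,1)  [lands on river]
river: ρ → (1,3,-1)
ρ-cycle length = 2 (tail of 2 descent steps not counted)

2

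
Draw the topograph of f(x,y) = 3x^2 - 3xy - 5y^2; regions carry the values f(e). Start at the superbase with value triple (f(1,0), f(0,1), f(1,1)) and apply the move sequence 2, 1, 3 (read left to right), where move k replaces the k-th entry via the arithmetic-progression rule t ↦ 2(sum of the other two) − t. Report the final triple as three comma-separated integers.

start (3,-5,-5) = (f(1,0),f(0,1),f(1,1))
replace slot 2: 2·(3+(-5)) − (-5) = 1 → (3,1,-5)
replace slot 1: 2·(1+(-5)) − 3 = -11 → (-11,1,-5)
replace slot 3: 2·((-11)+1) − (-5) = -15 → (-11,1,-15)

-11,1,-15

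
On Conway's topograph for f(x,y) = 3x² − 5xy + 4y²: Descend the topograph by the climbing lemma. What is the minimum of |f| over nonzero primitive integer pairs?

translate: b→1 (≡-5 mod 6), so (3,-5,4)→(3,1,2)
flip: (3,1,2)→(2,-1,3)
reduced (well bottom): (2,-1,3) with a≤c, −a<b≤a
well minimum = a = 2

2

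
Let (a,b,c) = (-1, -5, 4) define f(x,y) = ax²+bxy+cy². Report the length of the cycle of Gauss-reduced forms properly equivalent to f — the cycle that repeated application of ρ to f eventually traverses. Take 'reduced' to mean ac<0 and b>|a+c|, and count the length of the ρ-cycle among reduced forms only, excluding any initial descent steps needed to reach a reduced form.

D = 41, ⌊√D⌋ = 6
descent: ρ → (4,5,-1)  [lands on river]
river: ρ → (-1,5,4)
river: ρ → (4,3,-2)
river: ρ → (-2,5,2)
river: ρ → (2,3,-4)
river: ρ → (-4,5,1)
river: ρ → (1,5,-4)
river: ρ → (-4,3,2)
river: ρ → (2,5,-2)
river: ρ → (-2,3,4)
ρ-cycle length = 10 (tail of 1 descent step not counted)

10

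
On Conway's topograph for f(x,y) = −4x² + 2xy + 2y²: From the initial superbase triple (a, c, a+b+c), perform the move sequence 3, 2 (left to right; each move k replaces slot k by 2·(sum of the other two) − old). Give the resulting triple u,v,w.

start (-4,2,0) = (f(1,0),f(0,1),f(1,1))
replace slot 3: 2·((-4)+2) − 0 = -4 → (-4,2,-4)
replace slot 2: 2·((-4)+(-4)) − 2 = -18 → (-4,-18,-4)

-4,-18,-4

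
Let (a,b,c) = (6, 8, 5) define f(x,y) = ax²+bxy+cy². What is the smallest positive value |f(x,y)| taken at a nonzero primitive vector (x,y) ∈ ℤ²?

translate: b→-4 (≡8 mod 12), so (6,8,5)→(6,-4,3)
flip: (6,-4,3)→(3,4,6)
translate: b→-2 (≡4 mod 6), so (3,4,6)→(3,-2,5)
reduced (well bottom): (3,-2,5) with a≤c, −a<b≤a
well minimum = a = 3

3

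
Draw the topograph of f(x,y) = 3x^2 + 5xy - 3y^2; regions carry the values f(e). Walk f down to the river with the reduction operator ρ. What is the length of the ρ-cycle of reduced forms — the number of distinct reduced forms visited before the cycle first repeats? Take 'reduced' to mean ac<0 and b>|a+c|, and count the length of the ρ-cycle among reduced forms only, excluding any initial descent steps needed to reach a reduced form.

D = 61, ⌊√D⌋ = 7
river: ρ → (-3,7,1)
river: ρ → (1,7,-3)
river: ρ → (-3,5,3)
river: ρ → (3,7,-1)
river: ρ → (-1,7,3)
river: ρ → (3,5,-3)
ρ-cycle length = 6 (tail of 0 descent steps not counted)

6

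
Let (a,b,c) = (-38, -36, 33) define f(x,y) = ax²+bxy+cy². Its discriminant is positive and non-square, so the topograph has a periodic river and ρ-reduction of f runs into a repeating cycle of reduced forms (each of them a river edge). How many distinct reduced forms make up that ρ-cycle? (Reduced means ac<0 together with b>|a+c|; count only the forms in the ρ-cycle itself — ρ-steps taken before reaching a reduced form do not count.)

D = 6312, ⌊√D⌋ = 79
descent: ρ → (33,36,-38)  [lands on river]
river: ρ → (-38,40,31)
river: ρ → (31,22,-47)
river: ρ → (-47,72,6)
river: ρ → (6,72,-47)
river: ρ → (-47,22,31)
river: ρ → (31,40,-38)
river: ρ → (-38,36,33)
river: ρ → (33,30,-41)
river: ρ → (-41,52,22)
river: ρ → (22,36,-57)
river: ρ → (-57,78,1)
river: ρ → (1,78,-57)
river: ρ → (-57,36,22)
river: ρ → (22,52,-41)
river: ρ → (-41,30,33)
ρ-cycle length = 16 (tail of 1 descent step not counted)

16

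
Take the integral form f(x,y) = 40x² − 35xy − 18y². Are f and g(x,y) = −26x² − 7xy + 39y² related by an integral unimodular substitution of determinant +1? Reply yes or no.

D₁ = 4105, D₂ = 4105
river cycle of f (length 36): (-18, 35, 40), (40, 45, -13), (-13, 59, 12), (12, 61, -8), (-8, 51, 47), (47, 43, -12), (-12, 53, 27), (27, 55, -10), (-10, 45, 52), (52, 59, -3), … (26 more)
river cycle of g (length 44): (-26, 45, 20), (20, 35, -36), (-36, 37, 19), (19, 39, -34), (-34, 29, 24), (24, 19, -39), (-39, 59, 4), (4, 61, -24), (-24, 35, 30), (30, 25, -29), … (34 more)
cycles differ ⇒ inequivalent

no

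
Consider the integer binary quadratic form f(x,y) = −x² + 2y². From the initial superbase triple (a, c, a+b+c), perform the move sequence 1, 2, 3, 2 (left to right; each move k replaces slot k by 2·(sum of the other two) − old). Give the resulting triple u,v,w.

start (-1,2,1) = (f(1,0),f(0,1),f(1,1))
replace slot 1: 2·(2+1) − (-1) = 7 → (7,2,1)
replace slot 2: 2·(7+1) − 2 = 14 → (7,14,1)
replace slot 3: 2·(7+14) − 1 = 41 → (7,14,41)
replace slot 2: 2·(7+41) − 14 = 82 → (7,82,41)

7,82,41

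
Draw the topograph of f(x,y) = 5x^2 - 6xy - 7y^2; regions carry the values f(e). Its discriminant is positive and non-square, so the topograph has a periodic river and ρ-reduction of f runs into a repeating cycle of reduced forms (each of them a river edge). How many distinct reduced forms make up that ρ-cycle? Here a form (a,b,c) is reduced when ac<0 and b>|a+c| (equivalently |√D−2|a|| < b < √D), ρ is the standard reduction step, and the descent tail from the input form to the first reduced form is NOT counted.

D = 176, ⌊√D⌋ = 13
descent: ρ → (-7,6,5)  [lands on river]
river: ρ → (5,4,-8)
river: ρ → (-8,12,1)
river: ρ → (1,12,-8)
river: ρ → (-8,4,5)
river: ρ → (5,6,-7)
river: ρ → (-7,8,4)
river: ρ → (4,8,-7)
ρ-cycle length = 8 (tail of 1 descent step not counted)

8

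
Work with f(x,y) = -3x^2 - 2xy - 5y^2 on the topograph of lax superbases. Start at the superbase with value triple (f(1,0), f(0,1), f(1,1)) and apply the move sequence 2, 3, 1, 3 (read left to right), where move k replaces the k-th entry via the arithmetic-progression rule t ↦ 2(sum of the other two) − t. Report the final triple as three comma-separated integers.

start (-3,-5,-10) = (f(1,0),f(0,1),f(1,1))
replace slot 2: 2·((-3)+(-10)) − (-5) = -21 → (-3,-21,-10)
replace slot 3: 2·((-3)+(-21)) − (-10) = -38 → (-3,-21,-38)
replace slot 1: 2·((-21)+(-38)) − (-3) = -115 → (-115,-21,-38)
replace slot 3: 2·((-115)+(-21)) − (-38) = -234 → (-115,-21,-234)

-115,-21,-234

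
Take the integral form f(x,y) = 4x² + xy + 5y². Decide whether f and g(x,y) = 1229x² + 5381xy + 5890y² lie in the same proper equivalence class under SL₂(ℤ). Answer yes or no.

D₁ = -79, D₂ = -79
f: reduced (well bottom): (4,1,5) with a≤c, −a<b≤a
g: translate: b→465 (≡5381 mod 2458), so (1229,5381,5890)→(1229,465,44)
g: flip: (1229,465,44)→(44,-465,1229)
g: translate: b→-25 (≡-465 mod 88), so (44,-465,1229)→(44,-25,4)
g: flip: (44,-25,4)→(4,25,44)
g: translate: b→1 (≡25 mod 8), so (4,25,44)→(4,1,5)
g: reduced (well bottom): (4,1,5) with a≤c, −a<b≤a
reduced forms (4, 1, 5) vs (4, 1, 5) ⇒ equivalent

yes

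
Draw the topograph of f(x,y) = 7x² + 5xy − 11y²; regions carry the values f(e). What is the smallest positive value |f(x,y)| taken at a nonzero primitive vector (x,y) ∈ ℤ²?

river: ρ → (-11,17,1)
river: ρ → (1,17,-11)
river: ρ → (-11,5,7)
river: ρ → (7,9,-9)
river: ρ → (-9,9,7)
river: ρ → (7,5,-11)
closes: descent 0, river 6
min |a| on river = 1

1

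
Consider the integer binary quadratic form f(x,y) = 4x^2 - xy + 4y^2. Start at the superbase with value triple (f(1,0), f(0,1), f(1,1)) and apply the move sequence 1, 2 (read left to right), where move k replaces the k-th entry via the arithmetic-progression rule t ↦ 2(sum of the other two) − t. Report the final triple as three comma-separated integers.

start (4,4,7) = (f(1,0),f(0,1),f(1,1))
replace slot 1: 2·(4+7) − 4 = 18 → (18,4,7)
replace slot 2: 2·(18+7) − 4 = 46 → (18,46,7)

18,46,7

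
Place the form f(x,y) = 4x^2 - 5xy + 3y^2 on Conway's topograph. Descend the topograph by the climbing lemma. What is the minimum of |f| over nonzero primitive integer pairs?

translate: b→3 (≡-5 mod 8), so (4,-5,3)→(4,3,2)
flip: (4,3,2)→(2,-3,4)
translate: b→1 (≡-3 mod 4), so (2,-3,4)→(2,1,3)
reduced (well bottom): (2,1,3) with a≤c, −a<b≤a
well minimum = a = 2

2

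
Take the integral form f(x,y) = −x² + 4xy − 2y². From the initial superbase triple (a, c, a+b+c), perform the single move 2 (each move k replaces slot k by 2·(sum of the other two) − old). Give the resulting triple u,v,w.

start (-1,-2,1) = (f(1,0),f(0,1),f(1,1))
replace slot 2: 2·((-1)+1) − (-2) = 2 → (-1,2,1)

-1,2,1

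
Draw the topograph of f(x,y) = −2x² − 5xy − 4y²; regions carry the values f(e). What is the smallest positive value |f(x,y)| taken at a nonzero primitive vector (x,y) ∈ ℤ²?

translate: b→1 (≡5 mod 4), so (2,5,4)→(2,1,1)
flip: (2,1,1)→(1,-1,2)
translate: b→1 (≡-1 mod 2), so (1,-1,2)→(1,1,2)
reduced (well bottom): (1,1,2) with a≤c, −a<b≤a
well minimum |f| = |-1| = 1 (negative-definite)

1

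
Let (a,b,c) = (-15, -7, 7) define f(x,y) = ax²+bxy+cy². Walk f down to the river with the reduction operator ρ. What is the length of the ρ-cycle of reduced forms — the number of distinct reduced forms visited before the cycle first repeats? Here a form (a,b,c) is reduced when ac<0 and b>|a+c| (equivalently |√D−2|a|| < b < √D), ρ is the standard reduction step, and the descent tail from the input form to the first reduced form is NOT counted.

D = 469, ⌊√D⌋ = 21
descent: ρ → (7,21,-1)  [lands on river]
river: ρ → (-1,21,7)
ρ-cycle length = 2 (tail of 1 descent step not counted)

2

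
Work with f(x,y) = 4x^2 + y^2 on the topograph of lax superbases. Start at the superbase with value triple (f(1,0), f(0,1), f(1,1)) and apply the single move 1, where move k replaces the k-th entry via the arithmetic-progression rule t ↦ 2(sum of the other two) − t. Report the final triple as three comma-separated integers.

start (4,1,5) = (f(1,0),f(0,1),f(1,1))
replace slot 1: 2·(1+5) − 4 = 8 → (8,1,5)

8,1,5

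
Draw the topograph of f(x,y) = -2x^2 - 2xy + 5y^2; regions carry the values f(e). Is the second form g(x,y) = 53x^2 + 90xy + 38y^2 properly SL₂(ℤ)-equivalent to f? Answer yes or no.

D₁ = 44, D₂ = 44
river cycle of f (length 2): (-2, 6, 1), (1, 6, -2)
river cycle of g (length 2): (1, 6, -2), (-2, 6, 1)
cycles coincide ⇒ equivalent

yes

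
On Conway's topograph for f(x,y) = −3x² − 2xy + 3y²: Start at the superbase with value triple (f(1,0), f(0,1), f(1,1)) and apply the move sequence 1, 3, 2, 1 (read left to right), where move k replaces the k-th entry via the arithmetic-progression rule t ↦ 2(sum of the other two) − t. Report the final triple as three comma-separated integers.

start (-3,3,-2) = (f(1,0),f(0,1),f(1,1))
replace slot 1: 2·(3+(-2)) − (-3) = 5 → (5,3,-2)
replace slot 3: 2·(5+3) − (-2) = 18 → (5,3,18)
replace slot 2: 2·(5+18) − 3 = 43 → (5,43,18)
replace slot 1: 2·(43+18) − 5 = 117 → (117,43,18)

117,43,18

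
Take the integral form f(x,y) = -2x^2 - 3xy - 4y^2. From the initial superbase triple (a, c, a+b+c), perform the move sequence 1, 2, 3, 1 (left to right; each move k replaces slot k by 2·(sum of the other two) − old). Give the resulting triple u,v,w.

start (-2,-4,-9) = (f(1,0),f(0,1),f(1,1))
replace slot 1: 2·((-4)+(-9)) − (-2) = -24 → (-24,-4,-9)
replace slot 2: 2·((-24)+(-9)) − (-4) = -62 → (-24,-62,-9)
replace slot 3: 2·((-24)+(-62)) − (-9) = -163 → (-24,-62,-163)
replace slot 1: 2·((-62)+(-163)) − (-24) = -426 → (-426,-62,-163)

-426,-62,-163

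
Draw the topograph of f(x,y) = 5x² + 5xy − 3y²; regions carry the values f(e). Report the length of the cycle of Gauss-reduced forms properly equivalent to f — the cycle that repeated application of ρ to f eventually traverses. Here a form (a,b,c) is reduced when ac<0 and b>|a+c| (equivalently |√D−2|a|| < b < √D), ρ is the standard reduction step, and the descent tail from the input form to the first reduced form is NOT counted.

D = 85, ⌊√D⌋ = 9
river: ρ → (-3,7,3)
river: ρ → (3,5,-5)
river: ρ → (-5,5,3)
river: ρ → (3,7,-3)
river: ρ → (-3,5,5)
river: ρ → (5,5,-3)
ρ-cycle length = 6 (tail of 0 descent steps not counted)

6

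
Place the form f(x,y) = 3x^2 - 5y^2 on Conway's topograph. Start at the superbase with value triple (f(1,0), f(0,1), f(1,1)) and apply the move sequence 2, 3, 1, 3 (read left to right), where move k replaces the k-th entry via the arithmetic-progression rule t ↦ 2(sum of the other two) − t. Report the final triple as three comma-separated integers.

start (3,-5,-2) = (f(1,0),f(0,1),f(1,1))
replace slot 2: 2·(3+(-2)) − (-5) = 7 → (3,7,-2)
replace slot 3: 2·(3+7) − (-2) = 22 → (3,7,22)
replace slot 1: 2·(7+22) − 3 = 55 → (55,7,22)
replace slot 3: 2·(55+7) − 22 = 102 → (55,7,102)

55,7,102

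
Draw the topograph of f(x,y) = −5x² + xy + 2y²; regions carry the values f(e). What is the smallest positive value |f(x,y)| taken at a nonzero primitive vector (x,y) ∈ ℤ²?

descent: ρ → (2,3,-4)  [lands on river]
river: ρ → (-4,5,1)
river: ρ → (1,5,-4)
river: ρ → (-4,3,2)
river: ρ → (2,5,-2)
river: ρ → (-2,3,4)
river: ρ → (4,5,-1)
river: ρ → (-1,5,4)
river: ρ → (4,3,-2)
river: ρ → (-2,5,2)
closes: descent 1, river 10
min |a| on river = 1

1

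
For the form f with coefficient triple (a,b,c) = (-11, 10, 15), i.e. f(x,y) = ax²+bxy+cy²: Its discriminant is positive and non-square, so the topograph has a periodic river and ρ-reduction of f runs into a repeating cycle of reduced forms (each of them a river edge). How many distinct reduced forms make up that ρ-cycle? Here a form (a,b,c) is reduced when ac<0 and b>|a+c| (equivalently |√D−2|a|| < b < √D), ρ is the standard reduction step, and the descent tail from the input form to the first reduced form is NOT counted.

D = 760, ⌊√D⌋ = 27
river: ρ → (15,20,-6)
river: ρ → (-6,16,21)
river: ρ → (21,26,-1)
river: ρ → (-1,26,21)
river: ρ → (21,16,-6)
river: ρ → (-6,20,15)
river: ρ → (15,10,-11)
river: ρ → (-11,12,14)
river: ρ → (14,16,-9)
river: ρ → (-9,20,10)
river: ρ → (10,20,-9)
river: ρ → (-9,16,14)
river: ρ → (14,12,-11)
river: ρ → (-11,10,15)
ρ-cycle length = 14 (tail of 0 descent steps not counted)

14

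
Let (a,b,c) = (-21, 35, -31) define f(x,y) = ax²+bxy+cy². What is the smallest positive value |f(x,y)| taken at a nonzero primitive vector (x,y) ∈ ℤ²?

translate: b→7 (≡-35 mod 42), so (21,-35,31)→(21,7,17)
flip: (21,7,17)→(17,-7,21)
reduced (well bottom): (17,-7,21) with a≤c, −a<b≤a
well minimum |f| = |-17| = 17 (negative-definite)

17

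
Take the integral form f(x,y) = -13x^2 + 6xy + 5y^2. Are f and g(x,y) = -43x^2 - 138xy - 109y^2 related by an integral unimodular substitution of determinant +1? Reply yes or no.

D₁ = 296, D₂ = 296
river cycle of f (length 6): (5, 14, -5), (-5, 16, 2), (2, 16, -5), (-5, 14, 5), (5, 16, -2), (-2, 16, 5)
river cycle of g (length 6): (5, 14, -5), (-5, 16, 2), (2, 16, -5), (-5, 14, 5), (5, 16, -2), (-2, 16, 5)
cycles coincide ⇒ equivalent

yes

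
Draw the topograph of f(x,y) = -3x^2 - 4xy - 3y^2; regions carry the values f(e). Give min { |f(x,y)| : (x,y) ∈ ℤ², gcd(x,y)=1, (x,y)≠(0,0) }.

translate: b→-2 (≡4 mod 6), so (3,4,3)→(3,-2,2)
flip: (3,-2,2)→(2,2,3)
reduced (well bottom): (2,2,3) with a≤c, −a<b≤a
well minimum |f| = |-2| = 2 (negative-definite)

2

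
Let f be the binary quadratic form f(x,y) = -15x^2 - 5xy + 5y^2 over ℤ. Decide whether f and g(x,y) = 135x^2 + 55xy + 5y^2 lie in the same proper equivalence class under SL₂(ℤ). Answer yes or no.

D₁ = 325, D₂ = 325
river cycle of f (length 2): (5, 15, -5), (-5, 15, 5)
river cycle of g (length 2): (5, 15, -5), (-5, 15, 5)
cycles coincide ⇒ equivalent

yes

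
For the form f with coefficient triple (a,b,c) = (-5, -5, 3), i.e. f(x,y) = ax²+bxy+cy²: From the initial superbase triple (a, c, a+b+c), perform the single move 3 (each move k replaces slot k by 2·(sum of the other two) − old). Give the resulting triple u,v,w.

start (-5,3,-7) = (f(1,0),f(0,1),f(1,1))
replace slot 3: 2·((-5)+3) − (-7) = 3 → (-5,3,3)

-5,3,3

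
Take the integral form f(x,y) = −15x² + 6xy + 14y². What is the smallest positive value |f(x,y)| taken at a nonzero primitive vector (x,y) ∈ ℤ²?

river: ρ → (14,22,-7)
river: ρ → (-7,20,17)
river: ρ → (17,14,-10)
river: ρ → (-10,26,5)
river: ρ → (5,24,-15)
river: ρ → (-15,6,14)
closes: descent 0, river 6
min |a| on river = 5

5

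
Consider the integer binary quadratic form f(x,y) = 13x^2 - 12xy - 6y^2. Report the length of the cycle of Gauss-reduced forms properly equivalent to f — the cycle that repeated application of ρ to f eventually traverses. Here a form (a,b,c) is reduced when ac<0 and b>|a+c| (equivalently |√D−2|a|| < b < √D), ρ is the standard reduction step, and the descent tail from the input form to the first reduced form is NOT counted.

D = 456, ⌊√D⌋ = 21
descent: ρ → (-6,12,13)  [lands on river]
river: ρ → (13,14,-5)
river: ρ → (-5,16,10)
river: ρ → (10,4,-11)
river: ρ → (-11,18,3)
river: ρ → (3,18,-11)
river: ρ → (-11,4,10)
river: ρ → (10,16,-5)
river: ρ → (-5,14,13)
river: ρ → (13,12,-6)
ρ-cycle length = 10 (tail of 1 descent step not counted)

10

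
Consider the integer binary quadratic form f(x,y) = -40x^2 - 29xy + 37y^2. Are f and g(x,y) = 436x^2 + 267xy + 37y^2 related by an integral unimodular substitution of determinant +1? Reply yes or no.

D₁ = 6761, D₂ = 6761
river cycle of f (length 118): (37, 29, -40), (-40, 51, 26), (26, 53, -38), (-38, 23, 41), (41, 59, -20), (-20, 61, 38), (38, 15, -43), (-43, 71, 10), (10, 69, -50), (-50, 31, 29), … (108 more)
river cycle of g (length 118): (37, 29, -40), (-40, 51, 26), (26, 53, -38), (-38, 23, 41), (41, 59, -20), (-20, 61, 38), (38, 15, -43), (-43, 71, 10), (10, 69, -50), (-50, 31, 29), … (108 more)
cycles coincide ⇒ equivalent

yes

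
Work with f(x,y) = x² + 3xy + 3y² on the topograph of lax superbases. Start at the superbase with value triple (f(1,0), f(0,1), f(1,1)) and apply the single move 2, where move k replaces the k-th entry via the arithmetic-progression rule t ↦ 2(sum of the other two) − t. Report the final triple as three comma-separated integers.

start (1,3,7) = (f(1,0),f(0,1),f(1,1))
replace slot 2: 2·(1+7) − 3 = 13 → (1,13,7)

1,13,7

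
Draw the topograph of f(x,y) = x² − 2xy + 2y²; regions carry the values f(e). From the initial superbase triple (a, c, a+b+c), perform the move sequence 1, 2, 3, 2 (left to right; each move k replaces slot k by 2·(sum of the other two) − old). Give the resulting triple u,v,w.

start (1,2,1) = (f(1,0),f(0,1),f(1,1))
replace slot 1: 2·(2+1) − 1 = 5 → (5,2,1)
replace slot 2: 2·(5+1) − 2 = 10 → (5,10,1)
replace slot 3: 2·(5+10) − 1 = 29 → (5,10,29)
replace slot 2: 2·(5+29) − 10 = 58 → (5,58,29)

5,58,29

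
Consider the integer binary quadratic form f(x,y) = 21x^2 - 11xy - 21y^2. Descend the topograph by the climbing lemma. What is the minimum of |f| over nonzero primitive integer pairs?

descent: ρ → (-21,11,21)  [lands on river]
river: ρ → (21,31,-11)
river: ρ → (-11,35,15)
river: ρ → (15,25,-21)
river: ρ → (-21,17,19)
river: ρ → (19,21,-19)
river: ρ → (-19,17,21)
river: ρ → (21,25,-15)
river: ρ → (-15,35,11)
river: ρ → (11,31,-21)
closes: descent 1, river 10
min |a| on river = 11

11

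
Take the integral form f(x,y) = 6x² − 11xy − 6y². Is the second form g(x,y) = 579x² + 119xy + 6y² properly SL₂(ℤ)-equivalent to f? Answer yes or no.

D₁ = 265, D₂ = 265
river cycle of f (length 22): (-6, 11, 6), (6, 13, -4), (-4, 11, 9), (9, 7, -6), (-6, 5, 10), (10, 15, -1), (-1, 15, 10), (10, 5, -6), (-6, 7, 9), (9, 11, -4), … (12 more)
river cycle of g (length 22): (6, 13, -4), (-4, 11, 9), (9, 7, -6), (-6, 5, 10), (10, 15, -1), (-1, 15, 10), (10, 5, -6), (-6, 7, 9), (9, 11, -4), (-4, 13, 6), … (12 more)
cycles coincide ⇒ equivalent

yes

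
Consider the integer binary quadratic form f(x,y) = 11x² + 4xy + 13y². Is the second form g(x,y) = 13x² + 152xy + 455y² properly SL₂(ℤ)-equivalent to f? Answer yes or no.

D₁ = -556, D₂ = -556
f: reduced (well bottom): (11,4,13) with a≤c, −a<b≤a
g: translate: b→-4 (≡152 mod 26), so (13,152,455)→(13,-4,11)
g: flip: (13,-4,11)→(11,4,13)
g: reduced (well bottom): (11,4,13) with a≤c, −a<b≤a
reduced forms (11, 4, 13) vs (11, 4, 13) ⇒ equivalent

yes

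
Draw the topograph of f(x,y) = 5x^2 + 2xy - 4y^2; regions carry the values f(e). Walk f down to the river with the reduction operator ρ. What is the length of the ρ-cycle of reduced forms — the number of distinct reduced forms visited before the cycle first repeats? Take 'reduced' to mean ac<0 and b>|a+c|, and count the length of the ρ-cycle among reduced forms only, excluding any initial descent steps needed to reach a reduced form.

D = 84, ⌊√D⌋ = 9
river: ρ → (-4,6,3)
river: ρ → (3,6,-4)
river: ρ → (-4,2,5)
river: ρ → (5,8,-1)
river: ρ → (-1,8,5)
river: ρ → (5,2,-4)
ρ-cycle length = 6 (tail of 0 descent steps not counted)

6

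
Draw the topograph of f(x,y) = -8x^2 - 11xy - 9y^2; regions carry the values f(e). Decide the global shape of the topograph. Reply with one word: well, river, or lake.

D = b²−4ac = (-11)² − 4·(-8)·(-9) = -167
D < 0 ⇒ definite ⇒ every region one sign ⇒ single well

well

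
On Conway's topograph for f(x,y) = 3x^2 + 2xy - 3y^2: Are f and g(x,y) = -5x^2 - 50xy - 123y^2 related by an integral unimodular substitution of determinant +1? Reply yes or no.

D₁ = 40, D₂ = 40
river cycle of f (length 6): (-3, 4, 2), (2, 4, -3), (-3, 2, 3), (3, 4, -2), (-2, 4, 3), (3, 2, -3)
river cycle of g (length 6): (2, 4, -3), (-3, 2, 3), (3, 4, -2), (-2, 4, 3), (3, 2, -3), (-3, 4, 2)
cycles coincide ⇒ equivalent

yes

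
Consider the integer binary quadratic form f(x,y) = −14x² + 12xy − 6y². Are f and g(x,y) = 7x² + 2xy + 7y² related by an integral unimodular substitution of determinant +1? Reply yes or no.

D₁ = -192, D₂ = -192
f is negative-definite; reduce −f:
−f: flip: (14,-12,6)→(6,12,14)
−f: translate: b→0 (≡12 mod 12), so (6,12,14)→(6,0,8)
−f: reduced (well bottom): (6,0,8) with a≤c, −a<b≤a
flip sign back: reduced form of f is (-6,0,-8)
g: reduced (well bottom): (7,2,7) with a≤c, −a<b≤a
reduced forms (-6, 0, -8) vs (7, 2, 7) ⇒ inequivalent

no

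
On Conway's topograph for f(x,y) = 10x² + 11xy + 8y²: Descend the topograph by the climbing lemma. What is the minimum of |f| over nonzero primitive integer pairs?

translate: b→-9 (≡11 mod 20), so (10,11,8)→(10,-9,7)
flip: (10,-9,7)→(7,9,10)
translate: b→-5 (≡9 mod 14), so (7,9,10)→(7,-5,8)
reduced (well bottom): (7,-5,8) with a≤c, −a<b≤a
well minimum = a = 7

7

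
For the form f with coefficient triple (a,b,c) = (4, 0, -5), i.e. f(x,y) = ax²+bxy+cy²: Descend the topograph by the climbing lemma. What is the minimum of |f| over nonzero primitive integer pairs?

descent: ρ → (-5,0,4)
descent: ρ → (4,8,-1)  [lands on river]
river: ρ → (-1,8,4)
closes: descent 2, river 2
min |a| on river = 1

1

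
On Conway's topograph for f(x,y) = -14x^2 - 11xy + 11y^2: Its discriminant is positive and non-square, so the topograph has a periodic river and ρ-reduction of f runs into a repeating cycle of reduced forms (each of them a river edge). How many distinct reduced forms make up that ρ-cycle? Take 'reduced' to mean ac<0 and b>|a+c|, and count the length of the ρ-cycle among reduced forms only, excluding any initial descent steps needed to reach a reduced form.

D = 737, ⌊√D⌋ = 27
descent: ρ → (11,11,-14)  [lands on river]
river: ρ → (-14,17,8)
river: ρ → (8,15,-16)
river: ρ → (-16,17,7)
river: ρ → (7,25,-4)
river: ρ → (-4,23,13)
river: ρ → (13,3,-14)
river: ρ → (-14,25,2)
river: ρ → (2,27,-1)
river: ρ → (-1,27,2)
river: ρ → (2,25,-14)
river: ρ → (-14,3,13)
river: ρ → (13,23,-4)
river: ρ → (-4,25,7)
river: ρ → (7,17,-16)
river: ρ → (-16,15,8)
river: ρ → (8,17,-14)
river: ρ → (-14,11,11)
ρ-cycle length = 18 (tail of 1 descent step not counted)

18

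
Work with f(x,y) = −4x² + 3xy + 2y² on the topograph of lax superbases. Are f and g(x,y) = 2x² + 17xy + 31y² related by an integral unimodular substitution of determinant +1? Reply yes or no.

D₁ = 41, D₂ = 41
river cycle of f (length 10): (2, 5, -2), (-2, 3, 4), (4, 5, -1), (-1, 5, 4), (4, 3, -2), (-2, 5, 2), (2, 3, -4), (-4, 5, 1), (1, 5, -4), (-4, 3, 2)
river cycle of g (length 10): (2, 5, -2), (-2, 3, 4), (4, 5, -1), (-1, 5, 4), (4, 3, -2), (-2, 5, 2), (2, 3, -4), (-4, 5, 1), (1, 5, -4), (-4, 3, 2)
cycles coincide ⇒ equivalent

yes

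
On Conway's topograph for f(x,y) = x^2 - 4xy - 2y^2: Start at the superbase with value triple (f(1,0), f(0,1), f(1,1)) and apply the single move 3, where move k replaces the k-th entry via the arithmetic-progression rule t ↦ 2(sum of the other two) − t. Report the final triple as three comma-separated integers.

start (1,-2,-5) = (f(1,0),f(0,1),f(1,1))
replace slot 3: 2·(1+(-2)) − (-5) = 3 → (1,-2,3)

1,-2,3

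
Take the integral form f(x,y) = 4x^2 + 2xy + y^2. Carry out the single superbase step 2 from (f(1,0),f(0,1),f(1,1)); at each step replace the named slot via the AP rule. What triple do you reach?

start (4,1,7) = (f(1,0),f(0,1),f(1,1))
replace slot 2: 2·(4+7) − 1 = 21 → (4,21,7)

4,21,7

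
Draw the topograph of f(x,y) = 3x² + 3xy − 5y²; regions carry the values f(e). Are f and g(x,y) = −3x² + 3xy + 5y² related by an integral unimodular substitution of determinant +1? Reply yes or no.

D₁ = 69, D₂ = 69
river cycle of f (length 4): (-5, 7, 1), (1, 7, -5), (-5, 3, 3), (3, 3, -5)
river cycle of g (length 4): (5, 7, -1), (-1, 7, 5), (5, 3, -3), (-3, 3, 5)
cycles differ ⇒ inequivalent

no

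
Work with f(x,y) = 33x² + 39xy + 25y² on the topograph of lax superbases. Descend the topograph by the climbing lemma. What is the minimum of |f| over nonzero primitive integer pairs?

translate: b→-27 (≡39 mod 66), so (33,39,25)→(33,-27,19)
flip: (33,-27,19)→(19,27,33)
translate: b→-11 (≡27 mod 38), so (19,27,33)→(19,-11,25)
reduced (well bottom): (19,-11,25) with a≤c, −a<b≤a
well minimum = a = 19

19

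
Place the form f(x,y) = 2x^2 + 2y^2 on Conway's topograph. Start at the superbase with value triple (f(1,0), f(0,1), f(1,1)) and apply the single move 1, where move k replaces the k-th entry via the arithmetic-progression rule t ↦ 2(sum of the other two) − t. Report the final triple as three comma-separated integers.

start (2,2,4) = (f(1,0),f(0,1),f(1,1))
replace slot 1: 2·(2+4) − 2 = 10 → (10,2,4)

10,2,4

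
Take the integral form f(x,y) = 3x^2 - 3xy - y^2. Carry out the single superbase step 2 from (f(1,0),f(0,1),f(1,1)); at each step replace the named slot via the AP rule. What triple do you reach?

start (3,-1,-1) = (f(1,0),f(0,1),f(1,1))
replace slot 2: 2·(3+(-1)) − (-1) = 5 → (3,5,-1)

3,5,-1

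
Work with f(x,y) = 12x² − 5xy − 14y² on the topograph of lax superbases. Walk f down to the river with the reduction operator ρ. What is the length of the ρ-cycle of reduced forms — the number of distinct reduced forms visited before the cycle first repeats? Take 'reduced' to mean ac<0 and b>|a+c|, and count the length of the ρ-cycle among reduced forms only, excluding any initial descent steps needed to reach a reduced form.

D = 697, ⌊√D⌋ = 26
descent: ρ → (-14,5,12)  [lands on river]
river: ρ → (12,19,-7)
river: ρ → (-7,23,6)
river: ρ → (6,25,-3)
river: ρ → (-3,23,14)
river: ρ → (14,5,-12)
river: ρ → (-12,19,7)
river: ρ → (7,23,-6)
river: ρ → (-6,25,3)
river: ρ → (3,23,-14)
ρ-cycle length = 10 (tail of 1 descent step not counted)

10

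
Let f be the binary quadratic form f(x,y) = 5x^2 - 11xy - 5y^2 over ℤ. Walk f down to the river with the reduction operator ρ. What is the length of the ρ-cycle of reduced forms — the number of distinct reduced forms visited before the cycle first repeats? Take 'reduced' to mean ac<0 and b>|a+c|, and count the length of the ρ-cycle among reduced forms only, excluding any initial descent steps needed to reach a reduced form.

D = 221, ⌊√D⌋ = 14
descent: ρ → (-5,11,5)  [lands on river]
river: ρ → (5,9,-7)
river: ρ → (-7,5,7)
river: ρ → (7,9,-5)
ρ-cycle length = 4 (tail of 1 descent step not counted)

4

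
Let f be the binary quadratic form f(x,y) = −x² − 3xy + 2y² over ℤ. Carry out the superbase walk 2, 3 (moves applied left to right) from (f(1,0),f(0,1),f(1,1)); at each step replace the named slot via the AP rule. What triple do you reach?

start (-1,2,-2) = (f(1,0),f(0,1),f(1,1))
replace slot 2: 2·((-1)+(-2)) − 2 = -8 → (-1,-8,-2)
replace slot 3: 2·((-1)+(-8)) − (-2) = -16 → (-1,-8,-16)

-1,-8,-16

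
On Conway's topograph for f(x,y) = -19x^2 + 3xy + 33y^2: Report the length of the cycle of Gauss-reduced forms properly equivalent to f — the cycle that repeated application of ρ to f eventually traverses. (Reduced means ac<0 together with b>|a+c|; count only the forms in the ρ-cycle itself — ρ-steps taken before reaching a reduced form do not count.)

D = 2517, ⌊√D⌋ = 50
descent: ρ → (33,-3,-19)
descent: ρ → (-19,41,11)  [lands on river]
river: ρ → (11,47,-7)
river: ρ → (-7,37,41)
river: ρ → (41,45,-3)
river: ρ → (-3,45,41)
river: ρ → (41,37,-7)
river: ρ → (-7,47,11)
river: ρ → (11,41,-19)
river: ρ → (-19,35,17)
river: ρ → (17,33,-21)
river: ρ → (-21,9,29)
river: ρ → (29,49,-1)
river: ρ → (-1,49,29)
river: ρ → (29,9,-21)
river: ρ → (-21,33,17)
river: ρ → (17,35,-19)
ρ-cycle length = 16 (tail of 2 descent steps not counted)

16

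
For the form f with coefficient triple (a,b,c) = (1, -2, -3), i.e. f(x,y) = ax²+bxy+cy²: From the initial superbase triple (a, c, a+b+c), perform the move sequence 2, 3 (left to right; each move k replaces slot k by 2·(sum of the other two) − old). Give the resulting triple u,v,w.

start (1,-3,-4) = (f(1,0),f(0,1),f(1,1))
replace slot 2: 2·(1+(-4)) − (-3) = -3 → (1,-3,-4)
replace slot 3: 2·(1+(-3)) − (-4) = 0 → (1,-3,0)

1,-3,0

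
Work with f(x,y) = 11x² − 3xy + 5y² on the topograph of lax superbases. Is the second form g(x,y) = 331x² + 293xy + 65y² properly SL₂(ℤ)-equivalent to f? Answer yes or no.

D₁ = -211, D₂ = -211
f: flip: (11,-3,5)→(5,3,11)
f: reduced (well bottom): (5,3,11) with a≤c, −a<b≤a
g: flip: (331,293,65)→(65,-293,331)
g: translate: b→-33 (≡-293 mod 130), so (65,-293,331)→(65,-33,5)
g: flip: (65,-33,5)→(5,33,65)
g: translate: b→3 (≡33 mod 10), so (5,33,65)→(5,3,11)
g: reduced (well bottom): (5,3,11) with a≤c, −a<b≤a
reduced forms (5, 3, 11) vs (5, 3, 11) ⇒ equivalent

yes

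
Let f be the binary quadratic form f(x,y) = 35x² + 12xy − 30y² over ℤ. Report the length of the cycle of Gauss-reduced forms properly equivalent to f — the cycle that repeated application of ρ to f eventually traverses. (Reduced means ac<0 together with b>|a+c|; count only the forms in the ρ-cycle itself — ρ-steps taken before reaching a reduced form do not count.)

D = 4344, ⌊√D⌋ = 65
river: ρ → (-30,48,17)
river: ρ → (17,54,-21)
river: ρ → (-21,30,41)
river: ρ → (41,52,-10)
river: ρ → (-10,48,51)
river: ρ → (51,54,-7)
river: ρ → (-7,58,35)
river: ρ → (35,12,-30)
ρ-cycle length = 8 (tail of 0 descent steps not counted)

8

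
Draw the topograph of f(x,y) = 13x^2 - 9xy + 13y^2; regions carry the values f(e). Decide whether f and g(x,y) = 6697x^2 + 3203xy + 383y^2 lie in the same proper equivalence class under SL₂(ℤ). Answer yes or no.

D₁ = -595, D₂ = -595
f: flip: (13,-9,13)→(13,9,13)
f: reduced (well bottom): (13,9,13) with a≤c, −a<b≤a
g: flip: (6697,3203,383)→(383,-3203,6697)
g: translate: b→-139 (≡-3203 mod 766), so (383,-3203,6697)→(383,-139,13)
g: flip: (383,-139,13)→(13,139,383)
g: translate: b→9 (≡139 mod 26), so (13,139,383)→(13,9,13)
g: reduced (well bottom): (13,9,13) with a≤c, −a<b≤a
reduced forms (13, 9, 13) vs (13, 9, 13) ⇒ equivalent

yes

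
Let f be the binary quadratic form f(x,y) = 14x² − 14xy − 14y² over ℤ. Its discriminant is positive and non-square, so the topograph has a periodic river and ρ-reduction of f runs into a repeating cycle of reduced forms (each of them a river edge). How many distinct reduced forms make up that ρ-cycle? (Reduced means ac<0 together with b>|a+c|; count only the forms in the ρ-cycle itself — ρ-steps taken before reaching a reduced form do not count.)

D = 980, ⌊√D⌋ = 31
descent: ρ → (-14,14,14)  [lands on river]
river: ρ → (14,14,-14)
ρ-cycle length = 2 (tail of 1 descent step not counted)

2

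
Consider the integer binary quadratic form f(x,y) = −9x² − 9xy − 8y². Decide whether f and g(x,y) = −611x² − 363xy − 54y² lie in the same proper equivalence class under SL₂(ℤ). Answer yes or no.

D₁ = -207, D₂ = -207
f is negative-definite; reduce −f:
−f: flip: (9,9,8)→(8,-9,9)
−f: translate: b→7 (≡-9 mod 16), so (8,-9,9)→(8,7,8)
−f: reduced (well bottom): (8,7,8) with a≤c, −a<b≤a
flip sign back: reduced form of f is (-8,-7,-8)
g is negative-definite; reduce −g:
−g: flip: (611,363,54)→(54,-363,611)
−g: translate: b→-39 (≡-363 mod 108), so (54,-363,611)→(54,-39,8)
−g: flip: (54,-39,8)→(8,39,54)
−g: translate: b→7 (≡39 mod 16), so (8,39,54)→(8,7,8)
−g: reduced (well bottom): (8,7,8) with a≤c, −a<b≤a
flip sign back: reduced form of g is (-8,-7,-8)
reduced forms (-8, -7, -8) vs (-8, -7, -8) ⇒ equivalent

yes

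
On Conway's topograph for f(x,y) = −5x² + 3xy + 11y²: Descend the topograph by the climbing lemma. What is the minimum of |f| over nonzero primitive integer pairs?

descent: ρ → (11,-3,-5)
descent: ρ → (-5,13,3)  [lands on river]
river: ρ → (3,11,-9)
river: ρ → (-9,7,5)
river: ρ → (5,13,-3)
river: ρ → (-3,11,9)
river: ρ → (9,7,-5)
closes: descent 2, river 6
min |a| on river = 3

3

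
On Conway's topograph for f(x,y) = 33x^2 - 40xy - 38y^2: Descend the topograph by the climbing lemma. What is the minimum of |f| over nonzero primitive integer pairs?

descent: ρ → (-38,40,33)  [lands on river]
river: ρ → (33,26,-45)
river: ρ → (-45,64,14)
river: ρ → (14,76,-15)
river: ρ → (-15,74,19)
river: ρ → (19,78,-7)
river: ρ → (-7,76,30)
river: ρ → (30,44,-39)
river: ρ → (-39,34,35)
river: ρ → (35,36,-38)
closes: descent 1, river 10
min |a| on river = 7

7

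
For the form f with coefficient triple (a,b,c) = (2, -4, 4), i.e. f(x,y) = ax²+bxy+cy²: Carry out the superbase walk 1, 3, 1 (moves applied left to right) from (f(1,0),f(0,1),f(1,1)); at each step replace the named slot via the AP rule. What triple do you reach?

start (2,4,2) = (f(1,0),f(0,1),f(1,1))
replace slot 1: 2·(4+2) − 2 = 10 → (10,4,2)
replace slot 3: 2·(10+4) − 2 = 26 → (10,4,26)
replace slot 1: 2·(4+26) − 10 = 50 → (50,4,26)

50,4,26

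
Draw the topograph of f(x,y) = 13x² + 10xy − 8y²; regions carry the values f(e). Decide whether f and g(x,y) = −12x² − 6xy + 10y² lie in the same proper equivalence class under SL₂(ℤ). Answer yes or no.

D₁ = 516, D₂ = 516
river cycle of f (length 10): (-8, 22, 1), (1, 22, -8), (-8, 10, 13), (13, 16, -5), (-5, 14, 16), (16, 18, -3), (-3, 18, 16), (16, 14, -5), (-5, 16, 13), (13, 10, -8)
river cycle of g (length 10): (10, 6, -12), (-12, 18, 4), (4, 22, -2), (-2, 22, 4), (4, 18, -12), (-12, 6, 10), (10, 14, -8), (-8, 18, 6), (6, 18, -8), (-8, 14, 10)
cycles differ ⇒ inequivalent

no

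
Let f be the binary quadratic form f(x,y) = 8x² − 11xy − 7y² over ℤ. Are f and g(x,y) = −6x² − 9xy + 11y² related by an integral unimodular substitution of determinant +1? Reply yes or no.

D₁ = 345, D₂ = 345
river cycle of f (length 10): (-7, 11, 8), (8, 5, -10), (-10, 15, 3), (3, 15, -10), (-10, 5, 8), (8, 11, -7), (-7, 17, 2), (2, 15, -15), (-15, 15, 2), (2, 17, -7)
river cycle of g (length 10): (11, 9, -6), (-6, 15, 5), (5, 15, -6), (-6, 9, 11), (11, 13, -4), (-4, 11, 14), (14, 17, -1), (-1, 17, 14), (14, 11, -4), (-4, 13, 11)
cycles differ ⇒ inequivalent

no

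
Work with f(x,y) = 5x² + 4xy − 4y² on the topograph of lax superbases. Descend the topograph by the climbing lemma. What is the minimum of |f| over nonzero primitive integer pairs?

river: ρ → (-4,4,5)
river: ρ → (5,6,-3)
river: ρ → (-3,6,5)
river: ρ → (5,4,-4)
closes: descent 0, river 4
min |a| on river = 3

3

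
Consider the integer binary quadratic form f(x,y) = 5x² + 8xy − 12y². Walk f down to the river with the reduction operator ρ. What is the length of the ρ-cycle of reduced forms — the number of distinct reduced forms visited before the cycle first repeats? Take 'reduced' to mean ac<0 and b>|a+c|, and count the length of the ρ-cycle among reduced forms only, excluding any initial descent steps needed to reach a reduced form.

D = 304, ⌊√D⌋ = 17
river: ρ → (-12,16,1)
river: ρ → (1,16,-12)
river: ρ → (-12,8,5)
river: ρ → (5,12,-8)
river: ρ → (-8,4,9)
river: ρ → (9,14,-3)
river: ρ → (-3,16,4)
river: ρ → (4,16,-3)
river: ρ → (-3,14,9)
river: ρ → (9,4,-8)
river: ρ → (-8,12,5)
river: ρ → (5,8,-12)
ρ-cycle length = 12 (tail of 0 descent steps not counted)

12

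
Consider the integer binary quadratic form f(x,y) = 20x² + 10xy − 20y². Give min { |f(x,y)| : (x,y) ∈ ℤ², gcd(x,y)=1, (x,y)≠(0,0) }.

river: ρ → (-20,30,10)
river: ρ → (10,30,-20)
river: ρ → (-20,10,20)
river: ρ → (20,30,-10)
river: ρ → (-10,30,20)
river: ρ → (20,10,-20)
closes: descent 0, river 6
min |a| on river = 10

10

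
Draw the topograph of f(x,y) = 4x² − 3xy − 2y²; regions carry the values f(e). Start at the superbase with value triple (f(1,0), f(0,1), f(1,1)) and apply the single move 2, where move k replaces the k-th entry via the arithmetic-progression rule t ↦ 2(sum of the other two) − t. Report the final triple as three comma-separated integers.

start (4,-2,-1) = (f(1,0),f(0,1),f(1,1))
replace slot 2: 2·(4+(-1)) − (-2) = 8 → (4,8,-1)

4,8,-1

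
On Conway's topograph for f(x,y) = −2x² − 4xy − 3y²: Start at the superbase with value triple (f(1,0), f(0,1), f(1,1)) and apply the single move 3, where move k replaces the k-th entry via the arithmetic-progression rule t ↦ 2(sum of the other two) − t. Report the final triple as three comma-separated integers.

start (-2,-3,-9) = (f(1,0),f(0,1),f(1,1))
replace slot 3: 2·((-2)+(-3)) − (-9) = -1 → (-2,-3,-1)

-2,-3,-1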